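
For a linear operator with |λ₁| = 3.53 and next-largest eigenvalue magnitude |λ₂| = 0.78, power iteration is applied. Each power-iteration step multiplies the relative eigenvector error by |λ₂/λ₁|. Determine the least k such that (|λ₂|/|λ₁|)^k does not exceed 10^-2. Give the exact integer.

4

|λ₂/λ₁| = 0.78/3.53 = 0.22096
Need k ≥ ln(10^-2) / ln(0.22096) = -4.6052 / -1.5098 ≈ 3.050
Smallest integer k satisfying the bound: 4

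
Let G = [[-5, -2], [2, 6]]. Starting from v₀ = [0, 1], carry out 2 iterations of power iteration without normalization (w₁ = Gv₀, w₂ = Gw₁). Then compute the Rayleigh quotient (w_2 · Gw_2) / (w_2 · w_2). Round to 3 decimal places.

w1 = Gv₀ = ((-5)·0 + (-2)·1; 2·0 + 6·1) = (-2, 6)
w2 = Gw1 = ((-5)·(-2) + (-2)·6; 2·(-2) + 6·6) = (-2, 32)
Gw2 = (-54, 188)
w2·Gw2 = (-2)·(-54) + 32·188 = 6124; w2·w2 = (-2)·(-2) + 32·32 = 1028
λ ≈ 6124/1028 = 5.957

λ ≈ 5.957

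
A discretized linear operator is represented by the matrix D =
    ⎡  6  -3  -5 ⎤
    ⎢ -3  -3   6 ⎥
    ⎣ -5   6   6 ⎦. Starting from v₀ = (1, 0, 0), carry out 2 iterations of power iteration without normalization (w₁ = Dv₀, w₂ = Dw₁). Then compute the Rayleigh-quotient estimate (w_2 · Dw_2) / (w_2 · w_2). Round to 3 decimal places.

13.501

w1 = Dv₀ = (6, -3, -5)
w2 = Dw1 = (70, -39, -78)
Dw2 = (927, -561, -1052)
w2·Dw2 = 70·927 + (-39)·(-561) + (-78)·(-1052) = 168825; w2·w2 = 70·70 + (-39)·(-39) + (-78)·(-78) = 12505
λ ≈ 168825/12505 = 13.501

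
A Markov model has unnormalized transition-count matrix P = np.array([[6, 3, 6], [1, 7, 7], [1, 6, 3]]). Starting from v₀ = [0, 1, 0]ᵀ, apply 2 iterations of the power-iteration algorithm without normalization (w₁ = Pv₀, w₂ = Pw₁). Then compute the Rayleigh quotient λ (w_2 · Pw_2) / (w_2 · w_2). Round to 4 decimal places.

13.3353

w1 = Pv₀ = (3, 7, 6)
w2 = Pw1 = (75, 94, 63)
Pw2 = (1110, 1174, 828)
w2·Pw2 = 75·1110 + 94·1174 + 63·828 = 245770; w2·w2 = 75·75 + 94·94 + 63·63 = 18430
λ ≈ 245770/18430 = 13.3353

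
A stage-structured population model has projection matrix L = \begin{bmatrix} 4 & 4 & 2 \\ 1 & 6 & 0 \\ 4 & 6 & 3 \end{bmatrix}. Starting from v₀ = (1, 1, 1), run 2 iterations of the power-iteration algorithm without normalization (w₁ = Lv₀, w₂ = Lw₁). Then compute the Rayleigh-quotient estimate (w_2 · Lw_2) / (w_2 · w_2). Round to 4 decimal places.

w1 = Lv₀ = (4·1 + 4·1 + 2·1; 1·1 + 6·1 + 0·1; 4·1 + 6·1 + 3·1) = (10, 7, 13)
w2 = Lw1 = (4·10 + 4·7 + 2·13; 1·10 + 6·7 + 0·13; 4·10 + 6·7 + 3·13) = (94, 52, 121)
Lw2 = (826, 406, 1051)
w2·Lw2 = 94·826 + 52·406 + 121·1051 = 225927; w2·w2 = 94·94 + 52·52 + 121·121 = 26181
λ ≈ 225927/26181 = 8.6294

8.6294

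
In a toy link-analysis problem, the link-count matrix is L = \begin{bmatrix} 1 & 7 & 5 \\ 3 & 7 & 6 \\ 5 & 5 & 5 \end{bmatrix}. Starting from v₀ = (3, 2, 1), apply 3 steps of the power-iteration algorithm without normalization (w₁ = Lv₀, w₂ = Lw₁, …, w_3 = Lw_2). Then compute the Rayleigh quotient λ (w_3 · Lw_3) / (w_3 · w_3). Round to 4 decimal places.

14.9821

w1 = Lv₀ = (1·3 + 7·2 + 5·1; 3·3 + 7·2 + 6·1; 5·3 + 5·2 + 5·1) = (22, 29, 30)
w2 = Lw1 = (1·22 + 7·29 + 5·30; 3·22 + 7·29 + 6·30; 5·22 + 5·29 + 5·30) = (375, 449, 405)
w3 = Lw2 = (5543, 6698, 6145)
Lw3 = (83154, 100385, 91930)
w3·Lw3 = 5543·83154 + 6698·100385 + 6145·91930 = 1698211202; w3·w3 = 5543·5543 + 6698·6698 + 6145·6145 = 113349078
λ ≈ 1698211202/113349078 = 14.9821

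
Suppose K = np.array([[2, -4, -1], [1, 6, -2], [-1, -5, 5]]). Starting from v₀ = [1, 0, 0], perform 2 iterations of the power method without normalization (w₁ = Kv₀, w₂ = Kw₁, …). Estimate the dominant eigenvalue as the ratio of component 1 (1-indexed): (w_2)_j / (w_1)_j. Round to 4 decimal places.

0.5000

w1 = Kv₀ = (2·1 + (-4)·0 + (-1)·0; 1·1 + 6·0 + (-2)·0; (-1)·1 + (-5)·0 + 5·0) = (2, 1, -1)
w2 = Kw1 = (2·2 + (-4)·1 + (-1)·(-1); 1·2 + 6·1 + (-2)·(-1); (-1)·2 + (-5)·1 + 5·(-1)) = (1, 10, -12)
Ratio at component: 1 / 2 = 0.5000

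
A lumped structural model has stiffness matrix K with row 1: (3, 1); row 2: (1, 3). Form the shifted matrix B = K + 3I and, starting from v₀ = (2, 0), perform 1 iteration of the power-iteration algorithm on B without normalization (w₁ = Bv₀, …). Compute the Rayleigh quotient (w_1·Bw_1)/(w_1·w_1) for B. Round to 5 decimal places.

6.32432

B = K + 3I has rows (6, 1); (1, 6)
w1 = Bv₀ = (6·2 + 1·0; 1·2 + 6·0) = (12, 2)
Bw1 = (74, 24)
w1·Bw1 = 936; w1·w1 = 148; μ ≈ 936/148 = 6.32432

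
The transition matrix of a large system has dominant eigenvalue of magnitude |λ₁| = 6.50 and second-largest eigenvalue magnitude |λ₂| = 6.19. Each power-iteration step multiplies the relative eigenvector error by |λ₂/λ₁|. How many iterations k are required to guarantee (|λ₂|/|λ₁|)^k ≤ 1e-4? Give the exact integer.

|λ₂/λ₁| = 6.19/6.50 = 0.95231
Need k ≥ ln(1e-4) / ln(0.95231) = -9.2103 / -0.0489 ≈ 188.477
Smallest integer k satisfying the bound: 189

189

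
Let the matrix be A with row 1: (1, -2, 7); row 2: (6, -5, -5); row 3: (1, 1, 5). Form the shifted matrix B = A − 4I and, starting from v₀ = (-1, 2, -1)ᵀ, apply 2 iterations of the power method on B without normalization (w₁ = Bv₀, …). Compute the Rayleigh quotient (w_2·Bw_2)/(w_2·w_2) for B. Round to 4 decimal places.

μ ≈ -5.9166

B = A − 4I has rows (-3, -2, 7); (6, -9, -5); (1, 1, 1)
w1 = Bv₀ = ((-3)·(-1) + (-2)·2 + 7·(-1); 6·(-1) + (-9)·2 + (-5)·(-1); 1·(-1) + 1·2 + 1·(-1)) = (-8, -19, 0)
w2 = Bw1 = ((-3)·(-8) + (-2)·(-19) + 7·0; 6·(-8) + (-9)·(-19) + (-5)·0; 1·(-8) + 1·(-19) + 1·0) = (62, 123, -27)
Bw2 = (-621, -600, 158)
w2·Bw2 = -116568; w2·w2 = 19702; μ ≈ -116568/19702 = -5.9166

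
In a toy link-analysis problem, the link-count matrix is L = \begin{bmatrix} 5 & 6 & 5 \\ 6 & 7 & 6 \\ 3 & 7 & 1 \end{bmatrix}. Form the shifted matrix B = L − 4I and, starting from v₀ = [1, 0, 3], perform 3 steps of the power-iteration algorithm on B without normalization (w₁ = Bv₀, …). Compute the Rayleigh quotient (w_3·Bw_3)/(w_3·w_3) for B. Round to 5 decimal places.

μ ≈ 10.41071

B = L − 4I has rows (1, 6, 5); (6, 3, 6); (3, 7, -3)
w1 = Bv₀ = (1·1 + 6·0 + 5·3; 6·1 + 3·0 + 6·3; 3·1 + 7·0 + (-3)·3) = (16, 24, -6)
w2 = Bw1 = (1·16 + 6·24 + 5·(-6); 6·16 + 3·24 + 6·(-6); 3·16 + 7·24 + (-3)·(-6)) = (130, 132, 234)
w3 = Bw2 = (2092, 2580, 612)
Bw3 = (20632, 23964, 22500)
w3·Bw3 = 118759264; w3·w3 = 11407408; μ ≈ 118759264/11407408 = 10.41071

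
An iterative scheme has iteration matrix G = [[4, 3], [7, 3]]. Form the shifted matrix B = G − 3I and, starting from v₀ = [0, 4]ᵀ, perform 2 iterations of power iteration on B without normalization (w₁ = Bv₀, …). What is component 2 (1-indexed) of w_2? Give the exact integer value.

84

B = G − 3I has rows (1, 3); (7, 0)
w1 = Bv₀ = (12, 0)
w2 = Bw1 = (12, 84)
Requested component of w2: 84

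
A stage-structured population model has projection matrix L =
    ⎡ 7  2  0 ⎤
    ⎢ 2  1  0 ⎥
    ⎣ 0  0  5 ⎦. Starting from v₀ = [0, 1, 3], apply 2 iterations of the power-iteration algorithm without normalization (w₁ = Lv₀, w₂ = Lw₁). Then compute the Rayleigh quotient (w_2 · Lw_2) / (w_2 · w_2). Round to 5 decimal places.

w1 = Lv₀ = (2, 1, 15)
w2 = Lw1 = (16, 5, 75)
Lw2 = (122, 37, 375)
w2·Lw2 = 16·122 + 5·37 + 75·375 = 30262; w2·w2 = 16·16 + 5·5 + 75·75 = 5906
λ ≈ 30262/5906 = 5.12394

λ ≈ 5.12394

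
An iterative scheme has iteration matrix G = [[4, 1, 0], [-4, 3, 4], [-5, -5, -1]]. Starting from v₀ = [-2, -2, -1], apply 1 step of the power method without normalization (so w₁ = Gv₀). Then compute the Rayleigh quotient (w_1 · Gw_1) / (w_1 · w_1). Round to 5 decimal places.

λ ≈ 1.84037

w1 = Gv₀ = (-10, -2, 21)
Gw1 = (-42, 118, 39)
w1·Gw1 = (-10)·(-42) + (-2)·118 + 21·39 = 1003; w1·w1 = (-10)·(-10) + (-2)·(-2) + 21·21 = 545
λ ≈ 1003/545 = 1.84037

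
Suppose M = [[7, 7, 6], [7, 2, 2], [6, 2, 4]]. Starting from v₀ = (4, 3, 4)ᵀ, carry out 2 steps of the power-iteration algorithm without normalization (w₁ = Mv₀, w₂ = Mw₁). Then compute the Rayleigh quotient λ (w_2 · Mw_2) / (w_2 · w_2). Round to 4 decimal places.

w1 = Mv₀ = (7·4 + 7·3 + 6·4; 7·4 + 2·3 + 2·4; 6·4 + 2·3 + 4·4) = (73, 42, 46)
w2 = Mw1 = (7·73 + 7·42 + 6·46; 7·73 + 2·42 + 2·46; 6·73 + 2·42 + 4·46) = (1081, 687, 706)
Mw2 = (16612, 10353, 10684)
w2·Mw2 = 1081·16612 + 687·10353 + 706·10684 = 32612987; w2·w2 = 1081·1081 + 687·687 + 706·706 = 2138966
λ ≈ 32612987/2138966 = 15.2471

15.2471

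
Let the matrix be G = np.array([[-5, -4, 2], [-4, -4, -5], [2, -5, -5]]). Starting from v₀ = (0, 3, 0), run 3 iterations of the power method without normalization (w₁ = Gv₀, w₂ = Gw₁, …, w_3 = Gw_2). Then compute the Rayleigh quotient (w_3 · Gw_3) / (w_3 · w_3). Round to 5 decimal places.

λ ≈ -9.96212

w1 = Gv₀ = ((-5)·0 + (-4)·3 + 2·0; (-4)·0 + (-4)·3 + (-5)·0; 2·0 + (-5)·3 + (-5)·0) = (-12, -12, -15)
w2 = Gw1 = ((-5)·(-12) + (-4)·(-12) + 2·(-15); (-4)·(-12) + (-4)·(-12) + (-5)·(-15); 2·(-12) + (-5)·(-12) + (-5)·(-15)) = (78, 171, 111)
w3 = Gw2 = (-852, -1551, -1254)
Gw3 = (7956, 15882, 12321)
w3·Gw3 = (-852)·7956 + (-1551)·15882 + (-1254)·12321 = -46862028; w3·w3 = (-852)·(-852) + (-1551)·(-1551) + (-1254)·(-1254) = 4704021
λ ≈ -46862028/4704021 = -9.96212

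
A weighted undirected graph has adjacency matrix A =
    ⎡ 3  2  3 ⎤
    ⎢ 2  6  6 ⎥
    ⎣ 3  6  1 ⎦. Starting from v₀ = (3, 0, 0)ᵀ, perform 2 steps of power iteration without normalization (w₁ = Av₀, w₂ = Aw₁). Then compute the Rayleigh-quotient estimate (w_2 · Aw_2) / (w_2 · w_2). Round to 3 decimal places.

11.251

w1 = Av₀ = (3·3 + 2·0 + 3·0; 2·3 + 6·0 + 6·0; 3·3 + 6·0 + 1·0) = (9, 6, 9)
w2 = Aw1 = (3·9 + 2·6 + 3·9; 2·9 + 6·6 + 6·9; 3·9 + 6·6 + 1·9) = (66, 108, 72)
Aw2 = (630, 1212, 918)
w2·Aw2 = 66·630 + 108·1212 + 72·918 = 238572; w2·w2 = 66·66 + 108·108 + 72·72 = 21204
λ ≈ 238572/21204 = 11.251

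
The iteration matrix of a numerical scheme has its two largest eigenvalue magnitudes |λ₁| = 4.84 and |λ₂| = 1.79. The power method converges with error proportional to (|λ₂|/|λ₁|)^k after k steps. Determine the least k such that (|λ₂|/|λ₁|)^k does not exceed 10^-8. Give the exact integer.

19

|λ₂/λ₁| = 1.79/4.84 = 0.36983
Need k ≥ ln(10^-8) / ln(0.36983) = -18.4207 / -0.9947 ≈ 18.519
Smallest integer k satisfying the bound: 19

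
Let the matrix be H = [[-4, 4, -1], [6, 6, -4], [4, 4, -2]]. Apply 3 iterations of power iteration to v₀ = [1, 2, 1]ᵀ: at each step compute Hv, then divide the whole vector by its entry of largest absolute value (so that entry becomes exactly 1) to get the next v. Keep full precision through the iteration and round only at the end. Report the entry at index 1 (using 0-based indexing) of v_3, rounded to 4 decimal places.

1.0000

Hv0 = (3.00000, 14.00000, 10.00000); divide by 14.00000 → v1 = (0.21429, 1.00000, 0.71429)
Hv1 = (2.42857, 4.42857, 3.42857); divide by 4.42857 → v2 = (0.54839, 1.00000, 0.77419)
Hv2 = (1.03226, 6.19355, 4.64516); divide by 6.19355 → v3 = (0.16667, 1.00000, 0.75000)
Requested entry of v3: 384/384 = 1.0000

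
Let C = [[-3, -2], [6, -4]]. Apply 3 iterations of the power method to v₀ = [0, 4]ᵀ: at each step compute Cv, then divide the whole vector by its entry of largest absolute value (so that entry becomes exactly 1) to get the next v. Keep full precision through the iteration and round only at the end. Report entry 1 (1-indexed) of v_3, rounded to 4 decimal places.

-0.7353

Cv0 = (-8.00000, -16.00000); divide by -16.00000 → v1 = (0.50000, 1.00000)
Cv1 = (-3.50000, -1.00000); divide by -3.50000 → v2 = (1.00000, 0.28571)
Cv2 = (-3.57143, 4.85714); divide by 4.85714 → v3 = (-0.73529, 1.00000)
Requested entry of v3: -200/272 = -0.7353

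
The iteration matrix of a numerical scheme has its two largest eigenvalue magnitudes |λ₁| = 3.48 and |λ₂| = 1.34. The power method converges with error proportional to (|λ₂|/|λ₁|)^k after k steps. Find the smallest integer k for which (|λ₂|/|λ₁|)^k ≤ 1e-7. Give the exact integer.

17

|λ₂/λ₁| = 1.34/3.48 = 0.38506
Need k ≥ ln(1e-7) / ln(0.38506) = -16.1181 / -0.9544 ≈ 16.889
Smallest integer k satisfying the bound: 17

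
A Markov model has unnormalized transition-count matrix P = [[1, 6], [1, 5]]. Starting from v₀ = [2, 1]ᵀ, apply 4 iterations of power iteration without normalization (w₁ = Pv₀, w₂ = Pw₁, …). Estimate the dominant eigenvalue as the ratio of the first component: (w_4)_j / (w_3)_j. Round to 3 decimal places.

w1 = Pv₀ = (8, 7)
w2 = Pw1 = (50, 43)
w3 = Pw2 = (308, 265)
w4 = Pw3 = (1898, 1633)
Ratio at component: 1898 / 308 = 6.162

6.162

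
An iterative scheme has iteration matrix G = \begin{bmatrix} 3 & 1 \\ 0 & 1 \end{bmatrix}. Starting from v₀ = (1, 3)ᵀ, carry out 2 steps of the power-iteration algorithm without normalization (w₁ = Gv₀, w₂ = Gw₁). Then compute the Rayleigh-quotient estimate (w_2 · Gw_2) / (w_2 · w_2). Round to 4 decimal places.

3.1000

w1 = Gv₀ = (6, 3)
w2 = Gw1 = (21, 3)
Gw2 = (66, 3)
w2·Gw2 = 21·66 + 3·3 = 1395; w2·w2 = 21·21 + 3·3 = 450
λ ≈ 1395/450 = 3.1000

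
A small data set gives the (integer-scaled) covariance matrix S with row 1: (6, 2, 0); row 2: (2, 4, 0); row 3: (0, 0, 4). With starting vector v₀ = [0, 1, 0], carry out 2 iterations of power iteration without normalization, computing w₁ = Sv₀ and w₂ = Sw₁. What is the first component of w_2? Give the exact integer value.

20

w1 = Sv₀ = (2, 4, 0)
w2 = Sw1 = (20, 20, 0)
The requested component of w2 is 20.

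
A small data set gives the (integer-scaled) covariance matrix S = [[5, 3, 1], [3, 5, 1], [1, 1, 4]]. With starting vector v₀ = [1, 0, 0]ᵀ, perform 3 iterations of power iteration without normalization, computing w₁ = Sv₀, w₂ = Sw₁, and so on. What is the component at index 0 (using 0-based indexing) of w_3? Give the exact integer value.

280

w1 = Sv₀ = (5, 3, 1)
w2 = Sw1 = (35, 31, 12)
w3 = Sw2 = (280, 272, 114)
The requested component of w3 is 280.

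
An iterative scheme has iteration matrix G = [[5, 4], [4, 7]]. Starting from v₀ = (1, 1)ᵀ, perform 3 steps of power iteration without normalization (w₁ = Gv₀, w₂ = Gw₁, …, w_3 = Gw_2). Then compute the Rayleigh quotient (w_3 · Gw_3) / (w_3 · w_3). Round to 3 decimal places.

λ ≈ 10.123

w1 = Gv₀ = (9, 11)
w2 = Gw1 = (89, 113)
w3 = Gw2 = (897, 1147)
Gw3 = (9073, 11617)
w3·Gw3 = 897·9073 + 1147·11617 = 21463180; w3·w3 = 897·897 + 1147·1147 = 2120218
λ ≈ 21463180/2120218 = 10.123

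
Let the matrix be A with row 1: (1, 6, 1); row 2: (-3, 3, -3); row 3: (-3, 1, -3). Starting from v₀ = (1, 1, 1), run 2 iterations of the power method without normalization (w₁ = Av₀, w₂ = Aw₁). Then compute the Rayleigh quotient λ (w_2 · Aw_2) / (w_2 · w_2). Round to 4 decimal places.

λ ≈ 1.1299

w1 = Av₀ = (1·1 + 6·1 + 1·1; (-3)·1 + 3·1 + (-3)·1; (-3)·1 + 1·1 + (-3)·1) = (8, -3, -5)
w2 = Aw1 = (1·8 + 6·(-3) + 1·(-5); (-3)·8 + 3·(-3) + (-3)·(-5); (-3)·8 + 1·(-3) + (-3)·(-5)) = (-15, -18, -12)
Aw2 = (-135, 27, 63)
w2·Aw2 = (-15)·(-135) + (-18)·27 + (-12)·63 = 783; w2·w2 = (-15)·(-15) + (-18)·(-18) + (-12)·(-12) = 693
λ ≈ 783/693 = 1.1299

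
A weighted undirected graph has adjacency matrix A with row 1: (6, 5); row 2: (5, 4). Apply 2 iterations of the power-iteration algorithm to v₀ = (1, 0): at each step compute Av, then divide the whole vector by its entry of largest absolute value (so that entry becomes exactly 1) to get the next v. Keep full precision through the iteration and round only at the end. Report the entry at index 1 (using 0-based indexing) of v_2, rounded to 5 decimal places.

Av0 = (6.000000, 5.000000); divide by 6.000000 → v1 = (1.000000, 0.833333)
Av1 = (10.166667, 8.333333); divide by 10.166667 → v2 = (1.000000, 0.819672)
Requested entry of v2: 50/61 = 0.81967

0.81967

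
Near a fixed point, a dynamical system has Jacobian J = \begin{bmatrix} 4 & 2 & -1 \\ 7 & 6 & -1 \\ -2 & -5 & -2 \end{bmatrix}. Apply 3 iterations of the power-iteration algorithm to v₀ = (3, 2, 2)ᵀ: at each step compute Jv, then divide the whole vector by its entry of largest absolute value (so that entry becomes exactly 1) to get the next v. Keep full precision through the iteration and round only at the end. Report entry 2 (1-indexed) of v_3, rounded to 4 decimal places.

Jv0 = (14.00000, 31.00000, -20.00000); divide by 31.00000 → v1 = (0.45161, 1.00000, -0.64516)
Jv1 = (4.45161, 9.80645, -4.61290); divide by 9.80645 → v2 = (0.45395, 1.00000, -0.47039)
Jv2 = (4.28618, 9.64803, -4.96711); divide by 9.64803 → v3 = (0.44426, 1.00000, -0.51483)
Requested entry of v3: 2933/2933 = 1.0000

1.0000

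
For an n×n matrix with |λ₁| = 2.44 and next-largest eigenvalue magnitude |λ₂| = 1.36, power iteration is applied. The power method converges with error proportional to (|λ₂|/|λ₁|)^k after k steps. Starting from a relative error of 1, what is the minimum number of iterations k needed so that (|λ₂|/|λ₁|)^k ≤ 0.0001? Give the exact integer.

|λ₂/λ₁| = 1.36/2.44 = 0.55738
Need k ≥ ln(0.0001) / ln(0.55738) = -9.2103 / -0.5845 ≈ 15.757
Smallest integer k satisfying the bound: 16

16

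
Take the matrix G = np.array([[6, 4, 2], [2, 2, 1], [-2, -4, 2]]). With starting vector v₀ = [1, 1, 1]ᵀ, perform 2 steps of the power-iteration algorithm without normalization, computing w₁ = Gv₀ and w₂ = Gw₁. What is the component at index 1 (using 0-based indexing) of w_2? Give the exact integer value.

w1 = Gv₀ = (6·1 + 4·1 + 2·1; 2·1 + 2·1 + 1·1; (-2)·1 + (-4)·1 + 2·1) = (12, 5, -4)
w2 = Gw1 = (6·12 + 4·5 + 2·(-4); 2·12 + 2·5 + 1·(-4); (-2)·12 + (-4)·5 + 2·(-4)) = (84, 30, -52)
The requested component of w2 is 30.

30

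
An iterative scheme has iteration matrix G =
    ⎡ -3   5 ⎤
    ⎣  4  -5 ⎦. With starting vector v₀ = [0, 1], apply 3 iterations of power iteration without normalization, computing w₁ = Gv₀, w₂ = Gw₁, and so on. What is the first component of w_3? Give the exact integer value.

w1 = Gv₀ = ((-3)·0 + 5·1; 4·0 + (-5)·1) = (5, -5)
w2 = Gw1 = ((-3)·5 + 5·(-5); 4·5 + (-5)·(-5)) = (-40, 45)
w3 = Gw2 = (345, -385)
The requested component of w3 is 345.

345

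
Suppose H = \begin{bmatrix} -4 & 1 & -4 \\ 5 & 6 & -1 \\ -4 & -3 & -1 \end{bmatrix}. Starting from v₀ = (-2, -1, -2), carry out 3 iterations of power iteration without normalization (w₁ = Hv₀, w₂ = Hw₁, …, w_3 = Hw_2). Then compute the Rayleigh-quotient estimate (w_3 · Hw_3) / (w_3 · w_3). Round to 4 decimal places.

λ ≈ -1.9308

w1 = Hv₀ = ((-4)·(-2) + 1·(-1) + (-4)·(-2); 5·(-2) + 6·(-1) + (-1)·(-2); (-4)·(-2) + (-3)·(-1) + (-1)·(-2)) = (15, -14, 13)
w2 = Hw1 = ((-4)·15 + 1·(-14) + (-4)·13; 5·15 + 6·(-14) + (-1)·13; (-4)·15 + (-3)·(-14) + (-1)·13) = (-126, -22, -31)
w3 = Hw2 = (606, -731, 601)
Hw3 = (-5559, -1957, -832)
w3·Hw3 = 606·(-5559) + (-731)·(-1957) + 601·(-832) = -2438219; w3·w3 = 606·606 + (-731)·(-731) + 601·601 = 1262798
λ ≈ -2438219/1262798 = -1.9308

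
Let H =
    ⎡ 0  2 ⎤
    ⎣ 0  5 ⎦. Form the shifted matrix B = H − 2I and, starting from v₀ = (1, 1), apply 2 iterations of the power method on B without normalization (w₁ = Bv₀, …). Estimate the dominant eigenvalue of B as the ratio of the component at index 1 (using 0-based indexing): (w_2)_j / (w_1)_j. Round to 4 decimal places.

B = H − 2I has rows (-2, 2); (0, 3)
w1 = Bv₀ = ((-2)·1 + 2·1; 0·1 + 3·1) = (0, 3)
w2 = Bw1 = ((-2)·0 + 2·3; 0·0 + 3·3) = (6, 9)
Ratio: 9/3 = 3.0000

3.0000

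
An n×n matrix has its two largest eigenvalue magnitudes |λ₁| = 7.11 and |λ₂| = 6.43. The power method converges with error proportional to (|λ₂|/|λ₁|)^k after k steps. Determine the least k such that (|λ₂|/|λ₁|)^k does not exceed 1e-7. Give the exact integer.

|λ₂/λ₁| = 6.43/7.11 = 0.90436
Need k ≥ ln(1e-7) / ln(0.90436) = -16.1181 / -0.1005 ≈ 160.335
Smallest integer k satisfying the bound: 161

161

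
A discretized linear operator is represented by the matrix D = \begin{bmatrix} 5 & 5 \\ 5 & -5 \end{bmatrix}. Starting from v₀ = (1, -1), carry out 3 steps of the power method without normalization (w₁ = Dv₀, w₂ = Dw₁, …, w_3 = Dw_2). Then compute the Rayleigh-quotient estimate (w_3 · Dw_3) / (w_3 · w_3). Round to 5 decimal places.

-5.00000

w1 = Dv₀ = (5·1 + 5·(-1); 5·1 + (-5)·(-1)) = (0, 10)
w2 = Dw1 = (5·0 + 5·10; 5·0 + (-5)·10) = (50, -50)
w3 = Dw2 = (0, 500)
Dw3 = (2500, -2500)
w3·Dw3 = 0·2500 + 500·(-2500) = -1250000; w3·w3 = 0·0 + 500·500 = 250000
λ ≈ -1250000/250000 = -5.00000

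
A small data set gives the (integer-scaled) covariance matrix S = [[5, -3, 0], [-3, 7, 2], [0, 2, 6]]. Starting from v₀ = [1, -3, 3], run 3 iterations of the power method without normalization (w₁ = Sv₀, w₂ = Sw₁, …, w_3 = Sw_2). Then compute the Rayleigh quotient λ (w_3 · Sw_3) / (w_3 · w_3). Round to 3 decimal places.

w1 = Sv₀ = (14, -18, 12)
w2 = Sw1 = (124, -144, 36)
w3 = Sw2 = (1052, -1308, -72)
Sw3 = (9184, -12456, -3048)
w3·Sw3 = 1052·9184 + (-1308)·(-12456) + (-72)·(-3048) = 26173472; w3·w3 = 1052·1052 + (-1308)·(-1308) + (-72)·(-72) = 2822752
λ ≈ 26173472/2822752 = 9.272

λ ≈ 9.272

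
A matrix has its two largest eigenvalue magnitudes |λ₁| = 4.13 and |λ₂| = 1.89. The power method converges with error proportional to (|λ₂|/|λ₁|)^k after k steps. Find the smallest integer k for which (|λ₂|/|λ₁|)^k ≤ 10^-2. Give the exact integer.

6

|λ₂/λ₁| = 1.89/4.13 = 0.45763
Need k ≥ ln(10^-2) / ln(0.45763) = -4.6052 / -0.7817 ≈ 5.891
Smallest integer k satisfying the bound: 6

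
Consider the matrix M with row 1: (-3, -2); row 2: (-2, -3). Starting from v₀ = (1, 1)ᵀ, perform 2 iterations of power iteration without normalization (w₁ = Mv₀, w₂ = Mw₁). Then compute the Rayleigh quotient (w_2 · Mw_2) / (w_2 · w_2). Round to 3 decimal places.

w1 = Mv₀ = (-5, -5)
w2 = Mw1 = (25, 25)
Mw2 = (-125, -125)
w2·Mw2 = 25·(-125) + 25·(-125) = -6250; w2·w2 = 25·25 + 25·25 = 1250
λ ≈ -6250/1250 = -5.000

λ ≈ -5.000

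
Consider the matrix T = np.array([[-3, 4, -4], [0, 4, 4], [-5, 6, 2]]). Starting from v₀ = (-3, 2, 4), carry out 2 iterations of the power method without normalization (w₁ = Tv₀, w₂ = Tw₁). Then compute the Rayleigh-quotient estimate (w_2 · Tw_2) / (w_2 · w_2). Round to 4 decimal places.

λ ≈ 8.2767

w1 = Tv₀ = ((-3)·(-3) + 4·2 + (-4)·4; 0·(-3) + 4·2 + 4·4; (-5)·(-3) + 6·2 + 2·4) = (1, 24, 35)
w2 = Tw1 = ((-3)·1 + 4·24 + (-4)·35; 0·1 + 4·24 + 4·35; (-5)·1 + 6·24 + 2·35) = (-47, 236, 209)
Tw2 = (249, 1780, 2069)
w2·Tw2 = (-47)·249 + 236·1780 + 209·2069 = 840798; w2·w2 = (-47)·(-47) + 236·236 + 209·209 = 101586
λ ≈ 840798/101586 = 8.2767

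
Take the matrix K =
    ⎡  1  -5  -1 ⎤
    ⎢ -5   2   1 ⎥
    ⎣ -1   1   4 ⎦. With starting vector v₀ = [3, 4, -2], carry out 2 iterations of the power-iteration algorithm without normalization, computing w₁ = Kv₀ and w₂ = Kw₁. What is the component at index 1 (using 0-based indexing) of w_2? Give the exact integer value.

w1 = Kv₀ = (1·3 + (-5)·4 + (-1)·(-2); (-5)·3 + 2·4 + 1·(-2); (-1)·3 + 1·4 + 4·(-2)) = (-15, -9, -7)
w2 = Kw1 = (1·(-15) + (-5)·(-9) + (-1)·(-7); (-5)·(-15) + 2·(-9) + 1·(-7); (-1)·(-15) + 1·(-9) + 4·(-7)) = (37, 50, -22)
The requested component of w2 is 50.

50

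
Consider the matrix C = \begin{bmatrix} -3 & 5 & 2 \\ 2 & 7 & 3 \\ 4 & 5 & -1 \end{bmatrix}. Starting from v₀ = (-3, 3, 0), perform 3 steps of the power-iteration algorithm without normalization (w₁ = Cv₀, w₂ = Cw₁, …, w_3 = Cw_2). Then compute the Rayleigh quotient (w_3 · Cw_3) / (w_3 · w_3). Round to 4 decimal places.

9.3139

w1 = Cv₀ = ((-3)·(-3) + 5·3 + 2·0; 2·(-3) + 7·3 + 3·0; 4·(-3) + 5·3 + (-1)·0) = (24, 15, 3)
w2 = Cw1 = ((-3)·24 + 5·15 + 2·3; 2·24 + 7·15 + 3·3; 4·24 + 5·15 + (-1)·3) = (9, 162, 168)
w3 = Cw2 = (1119, 1656, 678)
Cw3 = (6279, 15864, 12078)
w3·Cw3 = 1119·6279 + 1656·15864 + 678·12078 = 41485869; w3·w3 = 1119·1119 + 1656·1656 + 678·678 = 4454181
λ ≈ 41485869/4454181 = 9.3139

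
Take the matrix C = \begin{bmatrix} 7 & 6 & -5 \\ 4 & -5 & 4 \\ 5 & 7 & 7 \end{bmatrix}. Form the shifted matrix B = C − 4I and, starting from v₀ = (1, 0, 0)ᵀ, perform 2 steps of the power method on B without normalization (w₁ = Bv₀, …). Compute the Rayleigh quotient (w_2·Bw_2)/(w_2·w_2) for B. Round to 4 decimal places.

μ ≈ 2.1103

B = C − 4I has rows (3, 6, -5); (4, -9, 4); (5, 7, 3)
w1 = Bv₀ = (3, 4, 5)
w2 = Bw1 = (8, -4, 58)
Bw2 = (-290, 300, 186)
w2·Bw2 = 7268; w2·w2 = 3444; μ ≈ 7268/3444 = 2.1103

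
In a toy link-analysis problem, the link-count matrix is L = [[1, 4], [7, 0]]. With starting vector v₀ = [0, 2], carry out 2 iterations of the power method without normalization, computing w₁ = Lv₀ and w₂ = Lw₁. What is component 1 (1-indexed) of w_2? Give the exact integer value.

w1 = Lv₀ = (8, 0)
w2 = Lw1 = (8, 56)
The requested component of w2 is 8.

8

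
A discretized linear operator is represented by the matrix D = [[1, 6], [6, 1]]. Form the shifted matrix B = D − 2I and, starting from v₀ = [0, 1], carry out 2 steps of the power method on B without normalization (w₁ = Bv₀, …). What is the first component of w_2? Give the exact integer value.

B = D − 2I has rows (-1, 6); (6, -1)
w1 = Bv₀ = ((-1)·0 + 6·1; 6·0 + (-1)·1) = (6, -1)
w2 = Bw1 = ((-1)·6 + 6·(-1); 6·6 + (-1)·(-1)) = (-12, 37)
Requested component of w2: -12

-12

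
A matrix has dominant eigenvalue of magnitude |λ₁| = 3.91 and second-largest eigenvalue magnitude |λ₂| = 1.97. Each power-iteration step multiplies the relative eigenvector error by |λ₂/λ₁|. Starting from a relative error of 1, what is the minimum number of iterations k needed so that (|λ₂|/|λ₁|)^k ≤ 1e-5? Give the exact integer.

17

|λ₂/λ₁| = 1.97/3.91 = 0.50384
Need k ≥ ln(1e-5) / ln(0.50384) = -11.5129 / -0.6855 ≈ 16.795
Smallest integer k satisfying the bound: 17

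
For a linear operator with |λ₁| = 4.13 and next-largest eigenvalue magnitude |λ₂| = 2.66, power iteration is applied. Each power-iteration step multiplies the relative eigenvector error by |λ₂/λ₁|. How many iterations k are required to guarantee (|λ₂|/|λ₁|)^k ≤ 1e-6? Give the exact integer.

|λ₂/λ₁| = 2.66/4.13 = 0.64407
Need k ≥ ln(1e-6) / ln(0.64407) = -13.8155 / -0.4400 ≈ 31.402
Smallest integer k satisfying the bound: 32

32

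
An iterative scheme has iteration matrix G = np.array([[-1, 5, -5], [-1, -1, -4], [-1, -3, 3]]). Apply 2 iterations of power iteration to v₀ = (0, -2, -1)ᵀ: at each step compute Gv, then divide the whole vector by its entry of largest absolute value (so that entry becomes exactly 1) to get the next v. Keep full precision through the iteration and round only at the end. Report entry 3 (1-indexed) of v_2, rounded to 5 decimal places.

Gv0 = (-5.000000, 6.000000, 3.000000); divide by 6.000000 → v1 = (-0.833333, 1.000000, 0.500000)
Gv1 = (3.333333, -2.166667, -0.666667); divide by 3.333333 → v2 = (1.000000, -0.650000, -0.200000)
Requested entry of v2: -4/20 = -0.20000

-0.20000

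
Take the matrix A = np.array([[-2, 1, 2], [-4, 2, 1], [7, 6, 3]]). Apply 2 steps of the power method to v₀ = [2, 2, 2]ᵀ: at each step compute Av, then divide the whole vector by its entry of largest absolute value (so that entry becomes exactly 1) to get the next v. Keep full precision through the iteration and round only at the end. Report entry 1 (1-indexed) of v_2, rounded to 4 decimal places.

Av0 = (2.00000, -2.00000, 32.00000); divide by 32.00000 → v1 = (0.06250, -0.06250, 1.00000)
Av1 = (1.81250, 0.62500, 3.06250); divide by 3.06250 → v2 = (0.59184, 0.20408, 1.00000)
Requested entry of v2: 58/98 = 0.5918

0.5918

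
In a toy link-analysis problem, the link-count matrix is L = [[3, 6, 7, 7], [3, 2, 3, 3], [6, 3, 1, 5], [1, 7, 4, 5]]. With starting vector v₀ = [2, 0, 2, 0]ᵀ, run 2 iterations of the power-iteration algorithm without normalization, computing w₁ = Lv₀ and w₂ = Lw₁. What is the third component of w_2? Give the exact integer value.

w1 = Lv₀ = (20, 12, 14, 10)
w2 = Lw1 = (300, 156, 220, 210)
The requested component of w2 is 220.

220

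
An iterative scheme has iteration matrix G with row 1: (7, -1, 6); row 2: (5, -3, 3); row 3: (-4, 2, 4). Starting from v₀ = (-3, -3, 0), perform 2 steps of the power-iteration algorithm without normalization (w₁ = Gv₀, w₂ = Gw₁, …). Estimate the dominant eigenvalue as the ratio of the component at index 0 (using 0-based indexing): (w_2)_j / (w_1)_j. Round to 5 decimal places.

4.66667

w1 = Gv₀ = (7·(-3) + (-1)·(-3) + 6·0; 5·(-3) + (-3)·(-3) + 3·0; (-4)·(-3) + 2·(-3) + 4·0) = (-18, -6, 6)
w2 = Gw1 = (7·(-18) + (-1)·(-6) + 6·6; 5·(-18) + (-3)·(-6) + 3·6; (-4)·(-18) + 2·(-6) + 4·6) = (-84, -54, 84)
Ratio at component: -84 / -18 = 4.66667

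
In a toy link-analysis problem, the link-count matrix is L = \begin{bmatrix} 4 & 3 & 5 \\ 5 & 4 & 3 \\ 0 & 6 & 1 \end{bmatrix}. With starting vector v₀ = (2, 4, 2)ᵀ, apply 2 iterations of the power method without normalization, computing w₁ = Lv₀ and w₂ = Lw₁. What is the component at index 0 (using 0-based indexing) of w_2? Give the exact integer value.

346

w1 = Lv₀ = (30, 32, 26)
w2 = Lw1 = (346, 356, 218)
The requested component of w2 is 346.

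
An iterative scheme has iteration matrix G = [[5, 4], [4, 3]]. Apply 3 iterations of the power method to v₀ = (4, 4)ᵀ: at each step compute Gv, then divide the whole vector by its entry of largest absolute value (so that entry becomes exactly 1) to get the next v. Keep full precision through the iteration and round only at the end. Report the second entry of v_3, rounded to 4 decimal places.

0.7808

Gv0 = (36.00000, 28.00000); divide by 36.00000 → v1 = (1.00000, 0.77778)
Gv1 = (8.11111, 6.33333); divide by 8.11111 → v2 = (1.00000, 0.78082)
Gv2 = (8.12329, 6.34247); divide by 8.12329 → v3 = (1.00000, 0.78078)
Requested entry of v3: 1852/2372 = 0.7808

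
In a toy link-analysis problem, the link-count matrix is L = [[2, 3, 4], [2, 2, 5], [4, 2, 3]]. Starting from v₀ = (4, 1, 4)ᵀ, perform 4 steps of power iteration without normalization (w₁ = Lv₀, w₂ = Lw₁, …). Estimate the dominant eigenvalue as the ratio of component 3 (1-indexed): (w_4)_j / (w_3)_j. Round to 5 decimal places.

λ ≈ 8.97964

w1 = Lv₀ = (2·4 + 3·1 + 4·4; 2·4 + 2·1 + 5·4; 4·4 + 2·1 + 3·4) = (27, 30, 30)
w2 = Lw1 = (2·27 + 3·30 + 4·30; 2·27 + 2·30 + 5·30; 4·27 + 2·30 + 3·30) = (264, 264, 258)
w3 = Lw2 = (2352, 2346, 2358)
w4 = Lw3 = (21174, 21186, 21174)
Ratio at component: 21174 / 2358 = 8.97964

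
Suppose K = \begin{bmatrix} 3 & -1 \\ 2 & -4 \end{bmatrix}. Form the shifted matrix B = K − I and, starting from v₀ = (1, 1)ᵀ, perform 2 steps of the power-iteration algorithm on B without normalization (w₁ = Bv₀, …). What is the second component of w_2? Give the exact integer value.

17

B = K − I has rows (2, -1); (2, -5)
w1 = Bv₀ = (2·1 + (-1)·1; 2·1 + (-5)·1) = (1, -3)
w2 = Bw1 = (2·1 + (-1)·(-3); 2·1 + (-5)·(-3)) = (5, 17)
Requested component of w2: 17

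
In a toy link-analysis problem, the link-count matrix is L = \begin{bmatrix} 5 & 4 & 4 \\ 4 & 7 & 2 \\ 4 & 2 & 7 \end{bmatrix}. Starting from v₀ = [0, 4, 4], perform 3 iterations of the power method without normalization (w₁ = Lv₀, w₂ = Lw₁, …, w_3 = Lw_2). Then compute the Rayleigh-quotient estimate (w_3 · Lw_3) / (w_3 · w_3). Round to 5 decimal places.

w1 = Lv₀ = (5·0 + 4·4 + 4·4; 4·0 + 7·4 + 2·4; 4·0 + 2·4 + 7·4) = (32, 36, 36)
w2 = Lw1 = (5·32 + 4·36 + 4·36; 4·32 + 7·36 + 2·36; 4·32 + 2·36 + 7·36) = (448, 452, 452)
w3 = Lw2 = (5856, 5860, 5860)
Lw3 = (76160, 76164, 76164)
w3·Lw3 = 5856·76160 + 5860·76164 + 5860·76164 = 1338635040; w3·w3 = 5856·5856 + 5860·5860 + 5860·5860 = 102971936
λ ≈ 1338635040/102971936 = 13.00000

λ ≈ 13.00000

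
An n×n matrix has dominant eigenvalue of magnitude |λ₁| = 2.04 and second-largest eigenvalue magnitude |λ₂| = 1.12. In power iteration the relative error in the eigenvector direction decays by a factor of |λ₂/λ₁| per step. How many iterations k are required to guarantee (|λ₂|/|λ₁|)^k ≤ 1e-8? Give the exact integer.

|λ₂/λ₁| = 1.12/2.04 = 0.54902
Need k ≥ ln(1e-8) / ln(0.54902) = -18.4207 / -0.5996 ≈ 30.721
Smallest integer k satisfying the bound: 31

31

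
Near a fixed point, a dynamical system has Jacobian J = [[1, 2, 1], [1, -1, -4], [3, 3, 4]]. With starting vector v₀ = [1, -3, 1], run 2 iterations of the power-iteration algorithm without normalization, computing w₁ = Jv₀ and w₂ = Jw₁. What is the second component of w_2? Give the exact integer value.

4

w1 = Jv₀ = (-4, 0, -2)
w2 = Jw1 = (-6, 4, -20)
The requested component of w2 is 4.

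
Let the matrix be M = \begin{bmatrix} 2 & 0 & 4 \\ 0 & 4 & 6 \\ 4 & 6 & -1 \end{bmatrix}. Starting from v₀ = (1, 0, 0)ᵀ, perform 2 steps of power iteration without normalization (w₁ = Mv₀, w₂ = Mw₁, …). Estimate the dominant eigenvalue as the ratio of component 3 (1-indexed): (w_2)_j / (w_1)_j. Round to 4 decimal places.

w1 = Mv₀ = (2·1 + 0·0 + 4·0; 0·1 + 4·0 + 6·0; 4·1 + 6·0 + (-1)·0) = (2, 0, 4)
w2 = Mw1 = (2·2 + 0·0 + 4·4; 0·2 + 4·0 + 6·4; 4·2 + 6·0 + (-1)·4) = (20, 24, 4)
Ratio at component: 4 / 4 = 1.0000

1.0000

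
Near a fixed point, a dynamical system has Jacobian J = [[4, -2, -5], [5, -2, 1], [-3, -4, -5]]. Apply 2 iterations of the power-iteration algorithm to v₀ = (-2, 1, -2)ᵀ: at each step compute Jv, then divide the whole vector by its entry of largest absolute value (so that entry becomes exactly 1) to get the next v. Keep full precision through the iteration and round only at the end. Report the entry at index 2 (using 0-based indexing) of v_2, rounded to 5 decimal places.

Jv0 = (0.000000, -14.000000, 12.000000); divide by -14.000000 → v1 = (0.000000, 1.000000, -0.857143)
Jv1 = (2.285714, -2.857143, 0.285714); divide by -2.857143 → v2 = (-0.800000, 1.000000, -0.100000)
Requested entry of v2: -4/40 = -0.10000

-0.10000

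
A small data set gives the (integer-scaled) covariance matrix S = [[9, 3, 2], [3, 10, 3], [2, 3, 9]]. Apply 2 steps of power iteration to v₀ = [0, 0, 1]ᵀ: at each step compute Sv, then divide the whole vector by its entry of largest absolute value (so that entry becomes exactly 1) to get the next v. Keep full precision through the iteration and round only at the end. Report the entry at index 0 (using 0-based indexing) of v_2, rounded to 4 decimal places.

Sv0 = (2.00000, 3.00000, 9.00000); divide by 9.00000 → v1 = (0.22222, 0.33333, 1.00000)
Sv1 = (5.00000, 7.00000, 10.44444); divide by 10.44444 → v2 = (0.47872, 0.67021, 1.00000)
Requested entry of v2: 45/94 = 0.4787

0.4787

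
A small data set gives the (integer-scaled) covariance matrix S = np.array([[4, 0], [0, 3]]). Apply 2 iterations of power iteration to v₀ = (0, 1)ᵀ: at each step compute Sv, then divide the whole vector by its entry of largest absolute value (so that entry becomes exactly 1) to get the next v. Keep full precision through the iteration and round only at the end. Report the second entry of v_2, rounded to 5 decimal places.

Sv0 = (0.000000, 3.000000); divide by 3.000000 → v1 = (0.000000, 1.000000)
Sv1 = (0.000000, 3.000000); divide by 3.000000 → v2 = (0.000000, 1.000000)
Requested entry of v2: 9/9 = 1.00000

1.00000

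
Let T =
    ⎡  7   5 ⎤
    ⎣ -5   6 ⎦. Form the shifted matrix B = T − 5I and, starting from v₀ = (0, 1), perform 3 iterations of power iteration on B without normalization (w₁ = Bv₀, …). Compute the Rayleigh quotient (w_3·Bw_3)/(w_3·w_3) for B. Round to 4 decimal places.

B = T − 5I has rows (2, 5); (-5, 1)
w1 = Bv₀ = (5, 1)
w2 = Bw1 = (15, -24)
w3 = Bw2 = (-90, -99)
Bw3 = (-675, 351)
w3·Bw3 = 26001; w3·w3 = 17901; μ ≈ 26001/17901 = 1.4525

1.4525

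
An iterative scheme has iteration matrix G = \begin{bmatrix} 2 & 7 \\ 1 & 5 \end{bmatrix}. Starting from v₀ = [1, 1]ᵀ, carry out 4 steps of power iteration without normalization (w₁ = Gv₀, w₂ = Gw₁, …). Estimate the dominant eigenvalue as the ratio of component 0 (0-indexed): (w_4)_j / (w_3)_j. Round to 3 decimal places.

6.542

w1 = Gv₀ = (2·1 + 7·1; 1·1 + 5·1) = (9, 6)
w2 = Gw1 = (2·9 + 7·6; 1·9 + 5·6) = (60, 39)
w3 = Gw2 = (393, 255)
w4 = Gw3 = (2571, 1668)
Ratio at component: 2571 / 393 = 6.542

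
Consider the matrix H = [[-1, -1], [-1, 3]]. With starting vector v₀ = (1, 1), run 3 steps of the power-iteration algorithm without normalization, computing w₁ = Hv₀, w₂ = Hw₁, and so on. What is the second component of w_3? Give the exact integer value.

w1 = Hv₀ = ((-1)·1 + (-1)·1; (-1)·1 + 3·1) = (-2, 2)
w2 = Hw1 = ((-1)·(-2) + (-1)·2; (-1)·(-2) + 3·2) = (0, 8)
w3 = Hw2 = (-8, 24)
The requested component of w3 is 24.

24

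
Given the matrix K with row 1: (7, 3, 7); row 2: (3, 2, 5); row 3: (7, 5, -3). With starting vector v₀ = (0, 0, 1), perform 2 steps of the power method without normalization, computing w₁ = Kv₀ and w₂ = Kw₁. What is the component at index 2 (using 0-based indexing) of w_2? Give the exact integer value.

w1 = Kv₀ = (7, 5, -3)
w2 = Kw1 = (43, 16, 83)
The requested component of w2 is 83.

83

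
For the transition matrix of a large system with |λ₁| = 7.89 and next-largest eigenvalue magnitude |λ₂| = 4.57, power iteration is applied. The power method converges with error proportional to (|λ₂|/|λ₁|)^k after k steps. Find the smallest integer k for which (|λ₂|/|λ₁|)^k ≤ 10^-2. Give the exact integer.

|λ₂/λ₁| = 4.57/7.89 = 0.57921
Need k ≥ ln(10^-2) / ln(0.57921) = -4.6052 / -0.5461 ≈ 8.433
Smallest integer k satisfying the bound: 9

9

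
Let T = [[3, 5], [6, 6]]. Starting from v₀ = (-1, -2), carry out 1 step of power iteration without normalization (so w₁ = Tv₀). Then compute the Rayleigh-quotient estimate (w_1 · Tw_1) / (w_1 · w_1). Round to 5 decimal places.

λ ≈ 10.19270

w1 = Tv₀ = (-13, -18)
Tw1 = (-129, -186)
w1·Tw1 = (-13)·(-129) + (-18)·(-186) = 5025; w1·w1 = (-13)·(-13) + (-18)·(-18) = 493
λ ≈ 5025/493 = 10.19270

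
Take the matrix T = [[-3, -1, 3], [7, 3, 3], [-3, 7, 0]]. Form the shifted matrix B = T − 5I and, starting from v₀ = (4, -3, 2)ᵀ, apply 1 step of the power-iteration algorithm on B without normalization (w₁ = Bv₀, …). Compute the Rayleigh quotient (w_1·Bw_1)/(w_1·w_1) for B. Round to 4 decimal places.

-9.9037

B = T − 5I has rows (-8, -1, 3); (7, -2, 3); (-3, 7, -5)
w1 = Bv₀ = (-23, 40, -43)
Bw1 = (15, -370, 564)
w1·Bw1 = -39397; w1·w1 = 3978; μ ≈ -39397/3978 = -9.9037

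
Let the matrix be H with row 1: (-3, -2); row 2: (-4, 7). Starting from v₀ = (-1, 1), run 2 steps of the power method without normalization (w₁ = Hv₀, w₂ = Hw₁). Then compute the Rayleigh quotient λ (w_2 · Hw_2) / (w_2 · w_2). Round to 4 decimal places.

7.7894

w1 = Hv₀ = ((-3)·(-1) + (-2)·1; (-4)·(-1) + 7·1) = (1, 11)
w2 = Hw1 = ((-3)·1 + (-2)·11; (-4)·1 + 7·11) = (-25, 73)
Hw2 = (-71, 611)
w2·Hw2 = (-25)·(-71) + 73·611 = 46378; w2·w2 = (-25)·(-25) + 73·73 = 5954
λ ≈ 46378/5954 = 7.7894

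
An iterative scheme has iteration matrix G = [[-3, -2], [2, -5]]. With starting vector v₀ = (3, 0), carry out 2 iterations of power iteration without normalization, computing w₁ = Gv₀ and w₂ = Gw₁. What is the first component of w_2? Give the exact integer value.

15

w1 = Gv₀ = ((-3)·3 + (-2)·0; 2·3 + (-5)·0) = (-9, 6)
w2 = Gw1 = ((-3)·(-9) + (-2)·6; 2·(-9) + (-5)·6) = (15, -48)
The requested component of w2 is 15.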